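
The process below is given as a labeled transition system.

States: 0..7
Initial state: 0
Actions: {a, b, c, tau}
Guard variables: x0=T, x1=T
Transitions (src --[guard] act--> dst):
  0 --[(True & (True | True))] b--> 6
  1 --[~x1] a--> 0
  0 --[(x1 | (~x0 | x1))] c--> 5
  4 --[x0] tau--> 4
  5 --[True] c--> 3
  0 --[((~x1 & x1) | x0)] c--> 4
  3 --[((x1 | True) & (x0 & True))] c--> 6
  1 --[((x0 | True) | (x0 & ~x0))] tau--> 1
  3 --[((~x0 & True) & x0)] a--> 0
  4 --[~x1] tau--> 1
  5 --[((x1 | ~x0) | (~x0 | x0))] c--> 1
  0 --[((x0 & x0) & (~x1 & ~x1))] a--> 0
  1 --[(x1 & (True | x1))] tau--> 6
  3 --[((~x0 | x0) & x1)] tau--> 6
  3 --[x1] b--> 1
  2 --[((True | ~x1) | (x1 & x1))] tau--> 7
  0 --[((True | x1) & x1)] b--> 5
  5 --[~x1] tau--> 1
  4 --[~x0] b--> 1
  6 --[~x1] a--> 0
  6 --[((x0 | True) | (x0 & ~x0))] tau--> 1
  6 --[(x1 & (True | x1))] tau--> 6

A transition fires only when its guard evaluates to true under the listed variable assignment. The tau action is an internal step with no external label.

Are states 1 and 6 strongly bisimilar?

Answer: BISIMILAR

Analysis:
Bisimulation quotient by refinement:
  round 0: {{0,1,2,3,4,5,6,7}}
  round 1: {{0},{1,2,4,6},{3},{5},{7}}
  round 2: {{0},{1,4,6},{2},{3},{5},{7}}
Fixed point at round 3; 6 class(es).
[1]={1,4,6}  [6]={1,4,6}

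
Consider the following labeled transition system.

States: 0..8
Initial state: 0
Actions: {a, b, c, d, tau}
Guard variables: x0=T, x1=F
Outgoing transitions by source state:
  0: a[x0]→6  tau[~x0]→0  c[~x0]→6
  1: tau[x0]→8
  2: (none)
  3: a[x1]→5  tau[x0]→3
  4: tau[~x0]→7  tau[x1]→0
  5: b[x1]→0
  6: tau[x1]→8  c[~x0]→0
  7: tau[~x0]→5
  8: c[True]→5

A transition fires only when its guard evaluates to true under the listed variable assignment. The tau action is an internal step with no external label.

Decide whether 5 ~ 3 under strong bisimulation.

Answer: NOT BISIMILAR

Analysis:
Bisimulation quotient by refinement:
  π0 = {{0,1,2,3,4,5,6,7,8}}
  π1 = {{0},{1,3},{2,4,5,6,7},{8}}
  π2 = {{0},{1},{2,4,5,6,7},{3},{8}}
stable after 3 split(s): 5 block(s)
[5]={2,4,5,6,7}  [3]={3}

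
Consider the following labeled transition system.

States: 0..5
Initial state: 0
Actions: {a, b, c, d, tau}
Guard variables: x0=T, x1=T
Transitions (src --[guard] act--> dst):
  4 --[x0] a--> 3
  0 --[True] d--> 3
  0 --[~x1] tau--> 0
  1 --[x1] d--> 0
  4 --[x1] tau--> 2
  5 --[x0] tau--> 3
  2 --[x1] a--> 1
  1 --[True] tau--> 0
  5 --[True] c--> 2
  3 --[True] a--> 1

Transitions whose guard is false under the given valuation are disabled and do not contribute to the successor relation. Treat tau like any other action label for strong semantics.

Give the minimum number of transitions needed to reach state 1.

Answer: 2

Working:
BFS to 1:
  Layer 0: {0}
  Layer 1: {3}
  Layer 2: {1}
1 enters at depth 2; path d·a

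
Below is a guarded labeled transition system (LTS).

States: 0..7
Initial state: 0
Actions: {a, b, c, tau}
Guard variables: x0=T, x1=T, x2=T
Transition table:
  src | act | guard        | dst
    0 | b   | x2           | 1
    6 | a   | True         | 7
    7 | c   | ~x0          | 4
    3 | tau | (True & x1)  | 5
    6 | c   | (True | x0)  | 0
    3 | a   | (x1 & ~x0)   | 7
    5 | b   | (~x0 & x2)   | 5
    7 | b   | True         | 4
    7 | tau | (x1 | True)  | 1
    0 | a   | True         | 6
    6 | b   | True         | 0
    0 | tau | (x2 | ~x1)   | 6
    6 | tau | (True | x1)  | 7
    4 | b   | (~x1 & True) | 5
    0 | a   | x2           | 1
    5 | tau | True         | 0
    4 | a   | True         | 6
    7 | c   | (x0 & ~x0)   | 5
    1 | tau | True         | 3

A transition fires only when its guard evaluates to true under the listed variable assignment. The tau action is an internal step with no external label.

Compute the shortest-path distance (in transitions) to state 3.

BFS to 3:
  L0 = {0}
  L1 = {1,6}
  L2 = {3,7}
3 enters at depth 2; path a·tau

Answer: 2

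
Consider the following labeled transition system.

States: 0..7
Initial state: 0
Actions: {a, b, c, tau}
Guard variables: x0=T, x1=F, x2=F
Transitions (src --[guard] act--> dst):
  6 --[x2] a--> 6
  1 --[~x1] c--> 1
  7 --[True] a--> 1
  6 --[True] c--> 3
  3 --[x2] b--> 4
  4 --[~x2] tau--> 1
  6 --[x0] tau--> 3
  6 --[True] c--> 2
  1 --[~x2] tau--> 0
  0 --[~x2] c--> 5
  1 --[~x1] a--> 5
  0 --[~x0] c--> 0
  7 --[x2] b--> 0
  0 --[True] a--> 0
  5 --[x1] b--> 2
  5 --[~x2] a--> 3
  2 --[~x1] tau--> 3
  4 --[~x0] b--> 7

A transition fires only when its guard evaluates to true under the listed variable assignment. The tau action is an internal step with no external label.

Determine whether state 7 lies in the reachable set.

Answer: UNREACHABLE

Analysis:
12 transition(s) survive guard evaluation.
depth 0: {0}
depth 1: {5}  total {0,5}
depth 2: {3}  total {0,3,5}
R = {0,3,5}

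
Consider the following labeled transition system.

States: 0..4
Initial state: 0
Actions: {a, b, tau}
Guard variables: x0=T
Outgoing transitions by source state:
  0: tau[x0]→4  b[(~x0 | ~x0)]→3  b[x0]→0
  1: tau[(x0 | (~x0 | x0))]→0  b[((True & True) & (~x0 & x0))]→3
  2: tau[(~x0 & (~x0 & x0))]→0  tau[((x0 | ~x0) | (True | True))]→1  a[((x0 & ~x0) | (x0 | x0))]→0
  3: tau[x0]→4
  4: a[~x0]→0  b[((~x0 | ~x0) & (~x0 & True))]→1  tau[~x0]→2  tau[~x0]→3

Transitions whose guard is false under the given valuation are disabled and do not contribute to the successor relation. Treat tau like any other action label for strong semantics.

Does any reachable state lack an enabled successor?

Reach set: {0,4}
  0: b→0  tau→4  [deg 2]
  4: ∅  [deadlock]
trace reaching 4: tau

Answer: DEADLOCK at state 4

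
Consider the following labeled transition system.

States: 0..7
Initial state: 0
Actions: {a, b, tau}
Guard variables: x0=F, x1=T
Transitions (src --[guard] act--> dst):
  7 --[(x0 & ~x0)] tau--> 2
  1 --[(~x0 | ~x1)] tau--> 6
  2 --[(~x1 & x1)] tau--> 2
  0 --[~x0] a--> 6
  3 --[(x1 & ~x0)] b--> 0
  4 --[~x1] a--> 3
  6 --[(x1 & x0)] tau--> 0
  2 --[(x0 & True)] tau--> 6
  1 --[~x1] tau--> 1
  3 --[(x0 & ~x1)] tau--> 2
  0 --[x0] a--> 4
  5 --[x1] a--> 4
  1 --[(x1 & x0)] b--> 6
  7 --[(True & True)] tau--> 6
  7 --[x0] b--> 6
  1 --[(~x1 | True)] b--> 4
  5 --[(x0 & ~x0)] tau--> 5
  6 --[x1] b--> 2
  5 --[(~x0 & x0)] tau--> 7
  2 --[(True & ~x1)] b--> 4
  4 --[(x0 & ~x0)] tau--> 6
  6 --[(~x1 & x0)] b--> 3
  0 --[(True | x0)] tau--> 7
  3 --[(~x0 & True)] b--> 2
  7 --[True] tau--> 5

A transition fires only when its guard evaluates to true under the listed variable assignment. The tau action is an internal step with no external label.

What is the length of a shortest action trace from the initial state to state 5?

Breadth-first toward 5:
  Layer 0: {0}
  Layer 1: {6,7}
  Layer 2: {2,5}
depth(5)=2, e.g. tau·tau

Answer: 2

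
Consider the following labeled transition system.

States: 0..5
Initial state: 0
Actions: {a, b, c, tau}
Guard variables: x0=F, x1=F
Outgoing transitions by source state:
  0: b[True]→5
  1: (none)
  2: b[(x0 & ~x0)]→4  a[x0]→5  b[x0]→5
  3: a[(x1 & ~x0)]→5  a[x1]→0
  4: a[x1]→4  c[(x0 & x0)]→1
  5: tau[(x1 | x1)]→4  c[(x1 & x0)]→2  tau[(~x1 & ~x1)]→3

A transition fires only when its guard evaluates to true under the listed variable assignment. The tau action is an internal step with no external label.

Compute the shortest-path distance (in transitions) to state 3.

BFS to 3:
  depth 0: {0}
  depth 1: {5}
  depth 2: {3}
3 enters at depth 2; path b·tau

Answer: 2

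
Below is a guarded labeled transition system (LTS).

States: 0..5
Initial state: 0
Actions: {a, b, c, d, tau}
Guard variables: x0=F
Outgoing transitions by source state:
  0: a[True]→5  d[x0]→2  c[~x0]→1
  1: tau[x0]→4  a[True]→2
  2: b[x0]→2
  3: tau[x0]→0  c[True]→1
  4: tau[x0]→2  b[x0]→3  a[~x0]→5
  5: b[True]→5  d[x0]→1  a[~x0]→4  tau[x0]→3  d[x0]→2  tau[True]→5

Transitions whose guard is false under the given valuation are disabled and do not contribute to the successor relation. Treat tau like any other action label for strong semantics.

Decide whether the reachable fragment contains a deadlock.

R = {0,1,2,4,5}
  0: a→5  c→1  [deg 2]
  1: a→2  [deg 1]
  2: ∅  [no exit]
  4: a→5  [deg 1]
  5: a→4  b→5  tau→5  [deg 3]
trace reaching 2: c·a

Answer: DEADLOCK at state 2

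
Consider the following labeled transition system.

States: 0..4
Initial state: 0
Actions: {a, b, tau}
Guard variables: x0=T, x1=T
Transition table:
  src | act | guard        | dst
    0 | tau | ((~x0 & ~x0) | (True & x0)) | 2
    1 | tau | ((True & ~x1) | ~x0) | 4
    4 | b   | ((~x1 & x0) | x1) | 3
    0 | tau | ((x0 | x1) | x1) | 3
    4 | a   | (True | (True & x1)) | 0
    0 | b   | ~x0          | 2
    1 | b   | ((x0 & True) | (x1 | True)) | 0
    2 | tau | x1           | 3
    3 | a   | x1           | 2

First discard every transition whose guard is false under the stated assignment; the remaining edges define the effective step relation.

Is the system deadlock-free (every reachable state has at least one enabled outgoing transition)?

Reachable = {0,2,3}
  0: tau→2  tau→3  [2 exit(s)]
  2: tau→3  [1 exit(s)]
  3: a→2  [1 exit(s)]

Answer: DEADLOCK-FREE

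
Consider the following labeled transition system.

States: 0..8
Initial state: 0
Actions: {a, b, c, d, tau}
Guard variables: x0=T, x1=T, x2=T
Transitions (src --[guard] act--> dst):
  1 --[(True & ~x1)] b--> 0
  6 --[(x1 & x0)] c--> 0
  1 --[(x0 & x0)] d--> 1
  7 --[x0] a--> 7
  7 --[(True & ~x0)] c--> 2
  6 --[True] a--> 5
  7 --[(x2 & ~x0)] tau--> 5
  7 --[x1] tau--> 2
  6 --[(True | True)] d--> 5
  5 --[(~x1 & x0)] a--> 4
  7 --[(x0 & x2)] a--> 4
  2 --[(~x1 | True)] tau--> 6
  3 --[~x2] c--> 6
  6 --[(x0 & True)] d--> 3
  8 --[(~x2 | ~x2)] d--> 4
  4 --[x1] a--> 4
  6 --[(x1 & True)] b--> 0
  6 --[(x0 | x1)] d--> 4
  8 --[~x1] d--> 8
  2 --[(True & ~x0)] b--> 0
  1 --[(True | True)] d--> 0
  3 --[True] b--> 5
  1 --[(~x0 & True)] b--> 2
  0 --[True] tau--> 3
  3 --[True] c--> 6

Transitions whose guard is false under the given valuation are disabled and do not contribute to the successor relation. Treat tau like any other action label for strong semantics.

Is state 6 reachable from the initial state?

Guard filter leaves 16 enabled edge(s).
depth 0: {0}
depth 1: {3}  now seen {0,3}
depth 2: {5,6}  now seen {0,3,5,6}
depth 3: {4}  now seen {0,3,4,5,6}
Reach set: {0,3,4,5,6}
trace reaching 6: tau·c

Answer: REACHABLE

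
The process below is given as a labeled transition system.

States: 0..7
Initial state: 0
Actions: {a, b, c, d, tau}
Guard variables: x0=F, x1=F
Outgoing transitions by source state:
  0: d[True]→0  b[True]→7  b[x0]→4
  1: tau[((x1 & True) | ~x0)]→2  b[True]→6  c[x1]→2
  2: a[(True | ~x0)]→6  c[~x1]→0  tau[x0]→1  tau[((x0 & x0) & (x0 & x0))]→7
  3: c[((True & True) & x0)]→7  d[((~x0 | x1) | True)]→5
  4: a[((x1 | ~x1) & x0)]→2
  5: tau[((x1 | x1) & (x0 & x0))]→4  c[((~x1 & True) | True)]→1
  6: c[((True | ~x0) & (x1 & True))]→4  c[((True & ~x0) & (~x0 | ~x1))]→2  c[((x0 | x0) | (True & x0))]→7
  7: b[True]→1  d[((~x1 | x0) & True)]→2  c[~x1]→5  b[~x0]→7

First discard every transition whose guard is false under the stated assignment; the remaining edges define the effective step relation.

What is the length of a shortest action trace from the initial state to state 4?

Answer: UNREACHABLE

Trace:
Layered search for 4:
  depth 0: {0}
  depth 1: {7}
  depth 2: {1,2,5}
  depth 3: {6}
4 never appears.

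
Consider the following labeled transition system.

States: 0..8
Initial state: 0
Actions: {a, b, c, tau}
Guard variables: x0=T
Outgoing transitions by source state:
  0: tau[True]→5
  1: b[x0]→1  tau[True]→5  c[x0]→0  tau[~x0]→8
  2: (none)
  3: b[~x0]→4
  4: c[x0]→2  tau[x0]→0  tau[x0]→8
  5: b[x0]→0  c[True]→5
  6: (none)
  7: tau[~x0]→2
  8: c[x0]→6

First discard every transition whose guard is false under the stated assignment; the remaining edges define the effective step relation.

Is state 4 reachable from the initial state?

After dropping false guards: 10 live edges.
Layer 0: {0}
Layer 1: {5}  cumulative {0,5}
R = {0,5}

Answer: UNREACHABLE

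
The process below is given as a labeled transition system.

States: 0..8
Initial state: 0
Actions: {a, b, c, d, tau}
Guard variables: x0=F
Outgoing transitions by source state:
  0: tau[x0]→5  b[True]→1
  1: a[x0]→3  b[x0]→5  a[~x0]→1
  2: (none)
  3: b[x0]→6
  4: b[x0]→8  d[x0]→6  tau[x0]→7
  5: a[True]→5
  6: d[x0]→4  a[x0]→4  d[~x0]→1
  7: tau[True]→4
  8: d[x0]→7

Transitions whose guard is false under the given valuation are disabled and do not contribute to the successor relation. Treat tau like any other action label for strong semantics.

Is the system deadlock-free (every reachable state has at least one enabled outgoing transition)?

Answer: DEADLOCK-FREE

Analysis:
R = {0,1}
  0: b→1  [1 exit(s)]
  1: a→1  [1 exit(s)]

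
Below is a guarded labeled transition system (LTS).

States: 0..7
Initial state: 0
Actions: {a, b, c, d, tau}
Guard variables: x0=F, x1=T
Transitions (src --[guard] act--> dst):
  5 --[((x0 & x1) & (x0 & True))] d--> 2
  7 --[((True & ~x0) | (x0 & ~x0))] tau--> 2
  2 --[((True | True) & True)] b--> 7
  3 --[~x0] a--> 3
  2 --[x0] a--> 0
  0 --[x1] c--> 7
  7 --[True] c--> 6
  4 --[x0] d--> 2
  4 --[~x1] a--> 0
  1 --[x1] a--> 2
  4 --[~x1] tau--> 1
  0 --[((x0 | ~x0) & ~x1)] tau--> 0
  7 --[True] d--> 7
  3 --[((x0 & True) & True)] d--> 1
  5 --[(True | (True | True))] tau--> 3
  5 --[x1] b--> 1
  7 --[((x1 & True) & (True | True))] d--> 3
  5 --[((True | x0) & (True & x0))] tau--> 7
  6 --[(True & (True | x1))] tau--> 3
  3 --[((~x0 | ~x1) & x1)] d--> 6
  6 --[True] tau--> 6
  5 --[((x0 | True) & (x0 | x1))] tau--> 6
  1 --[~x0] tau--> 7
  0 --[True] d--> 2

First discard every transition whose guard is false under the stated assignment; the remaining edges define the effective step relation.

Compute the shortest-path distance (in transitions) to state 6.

Answer: 2

Trace:
BFS to 6:
  L0 = {0}
  L1 = {2,7}
  L2 = {3,6}
first hit 6 at d=2 via c·c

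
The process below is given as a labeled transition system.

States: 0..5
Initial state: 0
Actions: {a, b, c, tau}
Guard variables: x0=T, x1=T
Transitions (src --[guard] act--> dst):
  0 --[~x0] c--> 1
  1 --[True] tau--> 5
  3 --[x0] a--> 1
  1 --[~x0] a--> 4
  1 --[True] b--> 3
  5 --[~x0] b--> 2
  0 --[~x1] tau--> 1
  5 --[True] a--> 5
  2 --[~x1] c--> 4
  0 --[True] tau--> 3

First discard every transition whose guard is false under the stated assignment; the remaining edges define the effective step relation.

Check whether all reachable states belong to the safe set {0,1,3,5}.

Answer: INVARIANT HOLDS

Working:
Safe = {0,1,3,5}
Reach set: {0,1,3,5}
  0: ok
  1: ok
  3: ok
  5: ok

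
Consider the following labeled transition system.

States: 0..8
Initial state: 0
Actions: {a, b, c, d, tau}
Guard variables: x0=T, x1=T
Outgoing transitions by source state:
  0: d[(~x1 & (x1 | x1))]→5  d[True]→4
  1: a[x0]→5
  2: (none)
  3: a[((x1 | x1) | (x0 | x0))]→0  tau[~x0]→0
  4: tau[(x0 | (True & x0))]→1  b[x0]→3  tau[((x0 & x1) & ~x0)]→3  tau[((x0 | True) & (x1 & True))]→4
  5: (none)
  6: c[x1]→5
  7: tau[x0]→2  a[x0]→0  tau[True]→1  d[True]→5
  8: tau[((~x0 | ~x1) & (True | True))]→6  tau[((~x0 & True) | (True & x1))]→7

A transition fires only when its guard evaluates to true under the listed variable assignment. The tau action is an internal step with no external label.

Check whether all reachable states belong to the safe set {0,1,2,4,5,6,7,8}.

Answer: INVARIANT VIOLATED at state 3

Working:
Inv-set: {0,1,2,4,5,6,7,8}
Reach set: {0,1,3,4,5}
  0: safe
  1: safe
  3: outside
  4: safe
  5: safe
witness against invariant: d·b → 3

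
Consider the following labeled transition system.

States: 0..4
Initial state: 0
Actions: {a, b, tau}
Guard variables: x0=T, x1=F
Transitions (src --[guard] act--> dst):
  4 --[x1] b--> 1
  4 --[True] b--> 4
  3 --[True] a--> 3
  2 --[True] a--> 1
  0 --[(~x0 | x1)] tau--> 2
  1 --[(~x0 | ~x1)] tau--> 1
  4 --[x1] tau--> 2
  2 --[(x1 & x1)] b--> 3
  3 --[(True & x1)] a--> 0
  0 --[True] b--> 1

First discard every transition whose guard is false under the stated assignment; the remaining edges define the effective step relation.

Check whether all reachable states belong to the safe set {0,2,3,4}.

Answer: INVARIANT VIOLATED at state 1

Analysis:
Safe = {0,2,3,4}
Reach set: {0,1}
  0: safe
  1: VIOLATES
witness against invariant: b → 1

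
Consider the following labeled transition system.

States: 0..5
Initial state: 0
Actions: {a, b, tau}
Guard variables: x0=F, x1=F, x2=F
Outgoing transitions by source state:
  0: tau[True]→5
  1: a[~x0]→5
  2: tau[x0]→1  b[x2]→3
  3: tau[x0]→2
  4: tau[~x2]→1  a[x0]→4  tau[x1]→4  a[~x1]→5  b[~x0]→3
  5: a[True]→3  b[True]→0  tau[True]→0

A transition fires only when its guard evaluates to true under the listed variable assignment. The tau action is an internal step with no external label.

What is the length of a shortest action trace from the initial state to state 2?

Answer: UNREACHABLE

Working:
BFS to 2:
  depth 0: {0}
  depth 1: {5}
  depth 2: {3}
2 never appears.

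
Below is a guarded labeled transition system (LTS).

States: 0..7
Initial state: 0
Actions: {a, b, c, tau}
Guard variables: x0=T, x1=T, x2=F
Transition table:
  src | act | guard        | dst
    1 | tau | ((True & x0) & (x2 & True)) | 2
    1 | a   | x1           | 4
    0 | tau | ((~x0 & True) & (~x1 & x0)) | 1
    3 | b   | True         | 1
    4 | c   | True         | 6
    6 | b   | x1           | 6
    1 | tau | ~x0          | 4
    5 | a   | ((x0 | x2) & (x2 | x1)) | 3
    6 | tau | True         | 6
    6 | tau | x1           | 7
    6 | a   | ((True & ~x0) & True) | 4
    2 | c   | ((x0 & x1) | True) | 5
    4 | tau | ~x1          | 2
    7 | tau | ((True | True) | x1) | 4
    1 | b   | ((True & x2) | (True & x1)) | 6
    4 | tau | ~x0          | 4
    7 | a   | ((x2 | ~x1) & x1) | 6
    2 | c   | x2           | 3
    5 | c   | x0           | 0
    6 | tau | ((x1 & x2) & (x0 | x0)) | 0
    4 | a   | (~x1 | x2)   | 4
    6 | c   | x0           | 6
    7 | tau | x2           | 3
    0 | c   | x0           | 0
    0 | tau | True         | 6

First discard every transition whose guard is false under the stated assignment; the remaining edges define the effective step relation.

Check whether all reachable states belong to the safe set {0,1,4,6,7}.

Answer: INVARIANT HOLDS

Working:
Inv-set: {0,1,4,6,7}
Reachable = {0,4,6,7}
  0: ok
  4: ok
  6: ok
  7: ok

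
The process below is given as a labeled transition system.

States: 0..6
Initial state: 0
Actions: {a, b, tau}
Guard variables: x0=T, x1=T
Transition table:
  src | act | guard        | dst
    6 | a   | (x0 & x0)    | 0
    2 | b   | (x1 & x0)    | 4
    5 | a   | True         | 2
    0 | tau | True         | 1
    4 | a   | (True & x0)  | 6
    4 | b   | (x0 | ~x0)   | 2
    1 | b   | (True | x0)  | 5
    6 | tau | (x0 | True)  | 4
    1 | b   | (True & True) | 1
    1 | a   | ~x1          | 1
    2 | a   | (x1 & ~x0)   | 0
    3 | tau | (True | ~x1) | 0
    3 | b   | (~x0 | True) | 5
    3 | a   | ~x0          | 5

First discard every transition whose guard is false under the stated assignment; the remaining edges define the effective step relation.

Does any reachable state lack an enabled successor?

Reachable = {0,1,2,4,5,6}
  0: tau→1  [1 out]
  1: b→1  b→5  [2 out]
  2: b→4  [1 out]
  4: a→6  b→2  [2 out]
  5: a→2  [1 out]
  6: a→0  tau→4  [2 out]

Answer: DEADLOCK-FREE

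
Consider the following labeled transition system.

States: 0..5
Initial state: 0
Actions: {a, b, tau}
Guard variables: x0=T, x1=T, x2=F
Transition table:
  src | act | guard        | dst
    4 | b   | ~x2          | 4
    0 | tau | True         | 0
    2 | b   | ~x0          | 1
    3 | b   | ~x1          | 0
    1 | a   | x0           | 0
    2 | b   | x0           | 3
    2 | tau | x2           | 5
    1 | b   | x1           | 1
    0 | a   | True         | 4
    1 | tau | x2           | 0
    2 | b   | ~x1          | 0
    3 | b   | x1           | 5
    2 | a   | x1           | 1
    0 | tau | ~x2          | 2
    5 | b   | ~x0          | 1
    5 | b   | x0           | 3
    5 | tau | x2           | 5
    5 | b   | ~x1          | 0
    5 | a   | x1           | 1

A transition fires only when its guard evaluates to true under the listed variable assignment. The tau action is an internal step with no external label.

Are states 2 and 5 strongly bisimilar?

Answer: BISIMILAR

Analysis:
Refine partition for ~:
  π0 = {{0,1,2,3,4,5}}
  π1 = {{0},{1,2,5},{3,4}}
  π2 = {{0},{1},{2,5},{3},{4}}
Fixed point at round 3; 5 class(es).
[2]={2,5}  [5]={2,5}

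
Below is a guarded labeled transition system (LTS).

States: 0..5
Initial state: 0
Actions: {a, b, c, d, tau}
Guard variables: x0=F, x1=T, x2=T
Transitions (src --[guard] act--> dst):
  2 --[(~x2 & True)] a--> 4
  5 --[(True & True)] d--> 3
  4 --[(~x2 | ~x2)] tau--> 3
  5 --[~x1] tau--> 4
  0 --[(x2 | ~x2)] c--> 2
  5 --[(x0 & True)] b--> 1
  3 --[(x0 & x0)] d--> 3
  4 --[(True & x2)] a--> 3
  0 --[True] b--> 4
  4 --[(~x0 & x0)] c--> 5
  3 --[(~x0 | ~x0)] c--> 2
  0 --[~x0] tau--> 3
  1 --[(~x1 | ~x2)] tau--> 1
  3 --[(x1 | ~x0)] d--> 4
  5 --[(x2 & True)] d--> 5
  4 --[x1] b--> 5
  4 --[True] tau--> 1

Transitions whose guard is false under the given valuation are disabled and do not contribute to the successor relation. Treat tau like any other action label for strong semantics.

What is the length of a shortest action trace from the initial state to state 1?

Answer: 2

Analysis:
Breadth-first toward 1:
  depth 0: {0}
  depth 1: {2,3,4}
  depth 2: {1,5}
1 enters at depth 2; path b·tau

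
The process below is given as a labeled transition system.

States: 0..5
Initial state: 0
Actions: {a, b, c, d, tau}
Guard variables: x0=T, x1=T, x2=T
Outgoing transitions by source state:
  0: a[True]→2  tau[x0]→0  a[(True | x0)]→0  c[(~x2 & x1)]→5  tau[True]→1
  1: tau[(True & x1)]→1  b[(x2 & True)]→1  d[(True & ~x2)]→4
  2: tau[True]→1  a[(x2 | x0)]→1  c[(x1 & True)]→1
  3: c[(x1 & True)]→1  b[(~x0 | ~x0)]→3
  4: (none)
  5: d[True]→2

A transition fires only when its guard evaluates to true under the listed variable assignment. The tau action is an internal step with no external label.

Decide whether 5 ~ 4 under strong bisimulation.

Refine partition for ~:
  P[0] = {{0,1,2,3,4,5}}
  P[1] = {{0},{1},{2},{3},{4},{5}}
stable after 2 split(s): 6 block(s)
class of 5: {5}; class of 4: {4}

Answer: NOT BISIMILAR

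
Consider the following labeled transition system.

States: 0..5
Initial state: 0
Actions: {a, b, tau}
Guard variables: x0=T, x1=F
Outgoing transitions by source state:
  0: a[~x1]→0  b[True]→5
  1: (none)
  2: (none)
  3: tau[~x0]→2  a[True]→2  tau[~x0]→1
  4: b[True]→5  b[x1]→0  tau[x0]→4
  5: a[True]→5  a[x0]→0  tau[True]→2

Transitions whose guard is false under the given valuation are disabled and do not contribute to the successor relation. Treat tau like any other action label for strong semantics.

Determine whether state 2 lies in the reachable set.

8 transition(s) survive guard evaluation.
depth 0: {0}
depth 1: {5}  total {0,5}
depth 2: {2}  total {0,2,5}
Reachable = {0,2,5}
trace reaching 2: b·tau

Answer: REACHABLE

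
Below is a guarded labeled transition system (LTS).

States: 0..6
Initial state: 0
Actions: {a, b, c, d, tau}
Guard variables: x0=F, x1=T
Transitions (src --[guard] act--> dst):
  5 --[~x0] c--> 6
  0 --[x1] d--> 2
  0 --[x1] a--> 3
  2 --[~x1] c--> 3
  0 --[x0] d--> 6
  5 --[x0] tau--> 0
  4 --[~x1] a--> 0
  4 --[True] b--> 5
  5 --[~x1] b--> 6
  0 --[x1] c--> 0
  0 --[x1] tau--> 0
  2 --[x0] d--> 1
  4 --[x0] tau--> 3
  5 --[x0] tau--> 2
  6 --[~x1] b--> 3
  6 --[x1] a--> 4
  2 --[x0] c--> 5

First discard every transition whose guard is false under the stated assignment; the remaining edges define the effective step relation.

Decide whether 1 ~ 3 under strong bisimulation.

Answer: BISIMILAR

Trace:
Bisimulation quotient by refinement:
  π0 = {{0,1,2,3,4,5,6}}
  π1 = {{0},{1,2,3},{4},{5},{6}}
Fixed point at round 2; 5 class(es).
1∈{1,2,3}, 3∈{1,2,3}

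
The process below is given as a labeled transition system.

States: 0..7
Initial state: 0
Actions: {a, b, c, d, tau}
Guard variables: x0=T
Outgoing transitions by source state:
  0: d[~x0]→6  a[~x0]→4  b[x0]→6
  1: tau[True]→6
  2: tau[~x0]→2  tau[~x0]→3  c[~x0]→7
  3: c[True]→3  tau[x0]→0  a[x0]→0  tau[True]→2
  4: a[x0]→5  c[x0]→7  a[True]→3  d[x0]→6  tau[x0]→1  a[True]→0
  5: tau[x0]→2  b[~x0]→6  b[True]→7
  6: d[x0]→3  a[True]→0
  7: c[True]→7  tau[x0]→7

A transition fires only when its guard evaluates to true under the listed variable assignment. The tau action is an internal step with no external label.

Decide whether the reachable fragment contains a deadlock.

Answer: DEADLOCK at state 2

Working:
Reachable = {0,2,3,6}
  0: b→6  [1 exit(s)]
  2: ∅  [no exit]
  3: a→0  c→3  tau→0  tau→2  [4 exit(s)]
  6: a→0  d→3  [2 exit(s)]
Path to 2: b·d·tau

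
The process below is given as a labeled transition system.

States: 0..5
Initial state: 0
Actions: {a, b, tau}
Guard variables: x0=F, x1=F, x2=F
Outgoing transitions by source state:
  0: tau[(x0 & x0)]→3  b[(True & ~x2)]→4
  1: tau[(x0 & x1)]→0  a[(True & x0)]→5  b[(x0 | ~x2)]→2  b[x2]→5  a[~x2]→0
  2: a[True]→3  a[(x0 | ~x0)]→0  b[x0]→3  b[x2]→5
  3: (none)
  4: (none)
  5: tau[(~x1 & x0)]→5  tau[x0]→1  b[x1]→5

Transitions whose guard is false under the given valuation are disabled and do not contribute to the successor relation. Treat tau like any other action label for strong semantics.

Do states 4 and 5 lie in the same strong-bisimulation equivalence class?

Compute ~ classes (split until stable):
  round 0: {{0,1,2,3,4,5}}
  round 1: {{0},{1},{2},{3,4,5}}
stable after 2 split(s): 4 block(s)
4∈{3,4,5}, 5∈{3,4,5}

Answer: BISIMILAR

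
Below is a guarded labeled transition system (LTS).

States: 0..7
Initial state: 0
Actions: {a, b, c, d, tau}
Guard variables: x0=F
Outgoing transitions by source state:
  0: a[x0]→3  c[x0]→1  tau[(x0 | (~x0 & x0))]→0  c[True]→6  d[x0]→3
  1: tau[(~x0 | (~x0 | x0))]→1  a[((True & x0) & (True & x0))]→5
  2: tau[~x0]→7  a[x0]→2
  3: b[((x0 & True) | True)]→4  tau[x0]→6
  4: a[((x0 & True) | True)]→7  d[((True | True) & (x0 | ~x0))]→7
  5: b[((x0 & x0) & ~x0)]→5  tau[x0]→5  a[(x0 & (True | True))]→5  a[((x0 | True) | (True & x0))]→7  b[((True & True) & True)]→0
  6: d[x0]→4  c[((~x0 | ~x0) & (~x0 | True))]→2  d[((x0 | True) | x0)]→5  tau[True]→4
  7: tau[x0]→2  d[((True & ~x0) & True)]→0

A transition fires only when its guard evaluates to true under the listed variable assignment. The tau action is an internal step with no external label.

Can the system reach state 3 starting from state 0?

Answer: UNREACHABLE

Analysis:
After dropping false guards: 12 live edges.
L0 = {0}
L1 = {6}  now seen {0,6}
L2 = {2,4,5}  now seen {0,2,4,5,6}
L3 = {7}  now seen {0,2,4,5,6,7}
Reachable = {0,2,4,5,6,7}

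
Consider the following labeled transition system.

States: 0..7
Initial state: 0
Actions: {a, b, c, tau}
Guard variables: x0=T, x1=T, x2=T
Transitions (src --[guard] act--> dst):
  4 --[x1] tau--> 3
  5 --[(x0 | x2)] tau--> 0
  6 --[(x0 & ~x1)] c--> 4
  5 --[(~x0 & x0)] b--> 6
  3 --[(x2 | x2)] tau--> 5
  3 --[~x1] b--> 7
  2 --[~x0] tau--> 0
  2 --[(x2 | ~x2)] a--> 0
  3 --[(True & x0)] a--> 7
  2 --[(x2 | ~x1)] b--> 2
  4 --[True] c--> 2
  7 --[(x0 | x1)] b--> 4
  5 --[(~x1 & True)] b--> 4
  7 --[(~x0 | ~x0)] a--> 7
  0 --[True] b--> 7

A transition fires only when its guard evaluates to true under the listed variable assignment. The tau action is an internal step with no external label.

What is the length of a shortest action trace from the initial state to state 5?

Breadth-first toward 5:
  Layer 0: {0}
  Layer 1: {7}
  Layer 2: {4}
  Layer 3: {2,3}
  Layer 4: {5}
depth(5)=4, e.g. b·b·tau·tau

Answer: 4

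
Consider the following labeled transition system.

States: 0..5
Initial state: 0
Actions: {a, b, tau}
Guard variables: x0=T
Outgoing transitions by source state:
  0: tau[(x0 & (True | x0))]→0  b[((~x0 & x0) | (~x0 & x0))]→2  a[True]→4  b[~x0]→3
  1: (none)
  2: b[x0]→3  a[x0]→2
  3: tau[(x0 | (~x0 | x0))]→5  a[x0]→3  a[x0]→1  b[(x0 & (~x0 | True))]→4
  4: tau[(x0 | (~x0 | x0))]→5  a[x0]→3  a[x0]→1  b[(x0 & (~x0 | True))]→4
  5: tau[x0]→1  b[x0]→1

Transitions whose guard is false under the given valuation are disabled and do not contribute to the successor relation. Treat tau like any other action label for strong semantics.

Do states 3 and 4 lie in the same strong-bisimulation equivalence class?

Bisimulation quotient by refinement:
  P[0] = {{0,1,2,3,4,5}}
  P[1] = {{0},{1},{2},{3,4},{5}}
5 equivalence class(es) (converged in 2)
class of 3: {3,4}; class of 4: {3,4}

Answer: BISIMILAR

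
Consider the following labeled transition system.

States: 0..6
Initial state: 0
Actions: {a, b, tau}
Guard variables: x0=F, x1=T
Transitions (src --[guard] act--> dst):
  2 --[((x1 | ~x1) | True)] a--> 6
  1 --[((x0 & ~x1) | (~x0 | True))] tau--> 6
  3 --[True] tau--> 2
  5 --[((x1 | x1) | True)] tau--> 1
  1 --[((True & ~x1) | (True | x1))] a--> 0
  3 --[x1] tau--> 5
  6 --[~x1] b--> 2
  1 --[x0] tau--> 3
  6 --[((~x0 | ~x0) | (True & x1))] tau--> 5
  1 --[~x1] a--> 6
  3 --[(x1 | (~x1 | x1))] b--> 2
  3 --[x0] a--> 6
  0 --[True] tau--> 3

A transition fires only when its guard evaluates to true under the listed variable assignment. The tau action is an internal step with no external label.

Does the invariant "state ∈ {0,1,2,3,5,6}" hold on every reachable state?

Answer: INVARIANT HOLDS

Trace:
Allowed set {0,1,2,3,5,6}
Reachable = {0,1,2,3,5,6}
  0: ok
  1: ok
  2: ok
  3: ok
  5: ok
  6: ok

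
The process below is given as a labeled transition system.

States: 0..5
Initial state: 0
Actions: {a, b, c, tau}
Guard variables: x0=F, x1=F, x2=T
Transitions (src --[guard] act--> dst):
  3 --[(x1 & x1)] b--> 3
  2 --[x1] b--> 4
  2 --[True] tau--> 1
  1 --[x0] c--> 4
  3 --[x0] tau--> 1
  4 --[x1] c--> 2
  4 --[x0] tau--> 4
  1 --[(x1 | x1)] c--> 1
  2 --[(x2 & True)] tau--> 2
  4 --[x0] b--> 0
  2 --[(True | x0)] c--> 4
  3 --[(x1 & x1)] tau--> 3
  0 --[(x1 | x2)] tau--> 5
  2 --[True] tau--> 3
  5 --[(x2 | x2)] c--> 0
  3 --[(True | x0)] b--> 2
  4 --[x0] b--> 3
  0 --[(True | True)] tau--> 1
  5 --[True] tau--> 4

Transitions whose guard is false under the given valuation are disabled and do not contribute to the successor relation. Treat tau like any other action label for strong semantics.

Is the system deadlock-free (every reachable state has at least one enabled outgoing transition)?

Answer: DEADLOCK at state 1

Analysis:
R = {0,1,4,5}
  0: tau→1  tau→5  [2 exit(s)]
  1: ∅  [no exit]
  4: ∅  [no exit]
  5: c→0  tau→4  [2 exit(s)]
witness 1: tau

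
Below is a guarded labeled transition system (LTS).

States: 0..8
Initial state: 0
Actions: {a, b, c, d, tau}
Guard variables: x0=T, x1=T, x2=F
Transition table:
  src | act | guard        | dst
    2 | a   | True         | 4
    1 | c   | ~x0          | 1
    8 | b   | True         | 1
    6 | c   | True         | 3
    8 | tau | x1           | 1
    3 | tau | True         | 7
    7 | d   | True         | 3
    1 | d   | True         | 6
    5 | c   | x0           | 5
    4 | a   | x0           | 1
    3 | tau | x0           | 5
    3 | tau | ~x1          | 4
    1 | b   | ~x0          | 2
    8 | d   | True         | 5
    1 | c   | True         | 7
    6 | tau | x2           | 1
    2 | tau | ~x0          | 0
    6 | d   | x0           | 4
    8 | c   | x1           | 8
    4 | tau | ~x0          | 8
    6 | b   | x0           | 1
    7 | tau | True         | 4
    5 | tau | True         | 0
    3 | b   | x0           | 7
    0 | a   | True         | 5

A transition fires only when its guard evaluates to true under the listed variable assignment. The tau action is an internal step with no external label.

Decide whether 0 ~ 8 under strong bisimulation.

Answer: NOT BISIMILAR

Working:
Bisimulation quotient by refinement:
  round 0: {{0,1,2,3,4,5,6,7,8}}
  round 1: {{0,2,4},{1},{3},{5},{6},{7},{8}}
  round 2: {{0},{1},{2},{3},{4},{5},{6},{7},{8}}
9 equivalence class(es) (converged in 3)
class of 0: {0}; class of 8: {8}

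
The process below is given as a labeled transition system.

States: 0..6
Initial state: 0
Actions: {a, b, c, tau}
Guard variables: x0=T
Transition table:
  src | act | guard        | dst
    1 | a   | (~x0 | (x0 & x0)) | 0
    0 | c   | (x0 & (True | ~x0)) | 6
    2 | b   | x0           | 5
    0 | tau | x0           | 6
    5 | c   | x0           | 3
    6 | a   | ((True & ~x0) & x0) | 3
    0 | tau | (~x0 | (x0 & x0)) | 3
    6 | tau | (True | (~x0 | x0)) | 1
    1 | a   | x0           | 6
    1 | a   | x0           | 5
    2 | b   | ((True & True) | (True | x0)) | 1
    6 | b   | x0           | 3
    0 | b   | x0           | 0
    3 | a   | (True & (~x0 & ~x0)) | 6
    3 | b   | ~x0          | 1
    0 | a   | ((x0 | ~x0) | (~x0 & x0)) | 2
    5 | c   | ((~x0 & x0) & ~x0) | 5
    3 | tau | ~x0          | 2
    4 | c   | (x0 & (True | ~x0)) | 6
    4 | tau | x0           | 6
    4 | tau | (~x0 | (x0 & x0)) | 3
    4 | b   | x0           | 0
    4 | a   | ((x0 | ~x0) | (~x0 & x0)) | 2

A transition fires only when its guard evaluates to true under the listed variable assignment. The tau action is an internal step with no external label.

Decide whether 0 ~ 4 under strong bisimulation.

Answer: BISIMILAR

Working:
Refine partition for ~:
  round 0: {{0,1,2,3,4,5,6}}
  round 1: {{0,4},{1},{2},{3},{5},{6}}
Fixed point at round 2; 6 class(es).
[0]={0,4}  [4]={0,4}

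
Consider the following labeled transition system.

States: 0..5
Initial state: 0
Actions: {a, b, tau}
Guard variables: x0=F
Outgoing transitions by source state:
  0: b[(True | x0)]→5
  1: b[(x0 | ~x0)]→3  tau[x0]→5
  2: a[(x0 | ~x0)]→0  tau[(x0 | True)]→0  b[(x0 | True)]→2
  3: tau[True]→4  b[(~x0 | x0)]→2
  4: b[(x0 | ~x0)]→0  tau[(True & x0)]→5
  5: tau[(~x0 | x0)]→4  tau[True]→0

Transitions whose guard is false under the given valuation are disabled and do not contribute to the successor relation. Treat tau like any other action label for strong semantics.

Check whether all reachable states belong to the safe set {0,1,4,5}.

Answer: INVARIANT HOLDS

Analysis:
Inv-set: {0,1,4,5}
Reach set: {0,4,5}
  0: ok
  4: ok
  5: ok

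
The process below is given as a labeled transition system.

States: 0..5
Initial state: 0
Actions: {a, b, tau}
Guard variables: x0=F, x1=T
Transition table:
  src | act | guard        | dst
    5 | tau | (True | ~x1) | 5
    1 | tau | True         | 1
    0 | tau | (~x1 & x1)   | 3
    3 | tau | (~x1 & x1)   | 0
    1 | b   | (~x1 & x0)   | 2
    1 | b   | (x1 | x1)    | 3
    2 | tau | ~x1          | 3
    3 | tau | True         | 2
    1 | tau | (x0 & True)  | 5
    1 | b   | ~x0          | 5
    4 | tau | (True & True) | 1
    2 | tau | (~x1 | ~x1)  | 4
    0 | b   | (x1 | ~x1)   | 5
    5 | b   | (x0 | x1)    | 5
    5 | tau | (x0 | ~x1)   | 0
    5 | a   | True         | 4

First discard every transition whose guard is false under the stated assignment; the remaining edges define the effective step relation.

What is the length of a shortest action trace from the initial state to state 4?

Breadth-first toward 4:
  Layer 0: {0}
  Layer 1: {5}
  Layer 2: {4}
4 enters at depth 2; path b·a

Answer: 2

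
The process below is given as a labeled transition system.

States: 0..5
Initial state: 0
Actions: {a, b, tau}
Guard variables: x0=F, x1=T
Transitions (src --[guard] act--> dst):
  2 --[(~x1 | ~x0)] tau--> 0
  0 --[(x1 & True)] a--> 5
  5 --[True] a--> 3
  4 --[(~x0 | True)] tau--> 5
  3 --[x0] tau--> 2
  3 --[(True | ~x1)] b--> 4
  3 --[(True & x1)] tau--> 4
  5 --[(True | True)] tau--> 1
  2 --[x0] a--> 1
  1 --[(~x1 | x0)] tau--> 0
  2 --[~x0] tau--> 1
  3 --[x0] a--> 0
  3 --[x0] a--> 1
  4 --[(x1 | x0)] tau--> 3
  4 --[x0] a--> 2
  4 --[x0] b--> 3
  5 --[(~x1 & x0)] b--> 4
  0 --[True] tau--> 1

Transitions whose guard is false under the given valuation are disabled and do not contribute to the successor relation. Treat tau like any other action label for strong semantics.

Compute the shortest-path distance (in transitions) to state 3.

Answer: 2

Working:
BFS to 3:
  Layer 0: {0}
  Layer 1: {1,5}
  Layer 2: {3}
first hit 3 at d=2 via a·a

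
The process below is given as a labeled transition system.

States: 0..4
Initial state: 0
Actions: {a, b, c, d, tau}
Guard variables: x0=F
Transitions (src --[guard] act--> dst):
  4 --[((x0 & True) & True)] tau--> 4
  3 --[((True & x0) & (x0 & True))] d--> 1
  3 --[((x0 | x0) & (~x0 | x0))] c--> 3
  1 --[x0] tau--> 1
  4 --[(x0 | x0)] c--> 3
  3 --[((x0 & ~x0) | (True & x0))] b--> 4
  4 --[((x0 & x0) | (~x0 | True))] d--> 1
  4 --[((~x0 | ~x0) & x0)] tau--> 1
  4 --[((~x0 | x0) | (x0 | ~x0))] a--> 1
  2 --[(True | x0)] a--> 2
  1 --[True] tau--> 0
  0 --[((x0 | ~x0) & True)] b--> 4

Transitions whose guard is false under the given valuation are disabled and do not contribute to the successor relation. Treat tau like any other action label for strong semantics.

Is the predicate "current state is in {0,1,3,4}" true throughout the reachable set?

Answer: INVARIANT HOLDS

Trace:
Allowed set {0,1,3,4}
Reach set: {0,1,4}
  0: safe
  1: safe
  4: safe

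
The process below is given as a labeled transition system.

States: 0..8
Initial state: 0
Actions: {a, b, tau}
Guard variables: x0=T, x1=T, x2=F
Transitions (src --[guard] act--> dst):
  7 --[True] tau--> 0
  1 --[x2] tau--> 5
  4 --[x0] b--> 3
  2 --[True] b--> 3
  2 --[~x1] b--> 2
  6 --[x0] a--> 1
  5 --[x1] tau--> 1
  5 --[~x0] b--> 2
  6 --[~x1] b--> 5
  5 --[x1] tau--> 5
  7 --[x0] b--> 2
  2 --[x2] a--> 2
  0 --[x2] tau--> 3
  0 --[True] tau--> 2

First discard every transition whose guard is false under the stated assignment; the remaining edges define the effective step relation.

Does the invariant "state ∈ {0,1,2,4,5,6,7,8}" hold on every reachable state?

Answer: INVARIANT VIOLATED at state 3

Trace:
Safe = {0,1,2,4,5,6,7,8}
R = {0,2,3}
  0: safe
  2: safe
  3: ✗ unsafe
witness against invariant: tau·b → 3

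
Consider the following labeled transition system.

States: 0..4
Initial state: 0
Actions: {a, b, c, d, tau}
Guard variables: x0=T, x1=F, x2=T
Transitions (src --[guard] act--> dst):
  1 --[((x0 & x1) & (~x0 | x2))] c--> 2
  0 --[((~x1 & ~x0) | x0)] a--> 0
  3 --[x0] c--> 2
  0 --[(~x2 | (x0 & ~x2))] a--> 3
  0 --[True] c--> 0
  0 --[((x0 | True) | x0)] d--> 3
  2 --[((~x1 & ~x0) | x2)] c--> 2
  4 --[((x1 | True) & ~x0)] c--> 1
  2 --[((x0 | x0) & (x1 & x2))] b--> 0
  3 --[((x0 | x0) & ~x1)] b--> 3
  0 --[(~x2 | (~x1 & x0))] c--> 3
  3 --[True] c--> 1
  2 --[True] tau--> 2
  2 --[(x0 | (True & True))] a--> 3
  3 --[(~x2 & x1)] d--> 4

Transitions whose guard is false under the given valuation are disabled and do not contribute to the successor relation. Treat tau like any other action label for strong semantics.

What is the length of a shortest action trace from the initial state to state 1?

Breadth-first toward 1:
  depth 0: {0}
  depth 1: {3}
  depth 2: {1,2}
1 enters at depth 2; path c·c

Answer: 2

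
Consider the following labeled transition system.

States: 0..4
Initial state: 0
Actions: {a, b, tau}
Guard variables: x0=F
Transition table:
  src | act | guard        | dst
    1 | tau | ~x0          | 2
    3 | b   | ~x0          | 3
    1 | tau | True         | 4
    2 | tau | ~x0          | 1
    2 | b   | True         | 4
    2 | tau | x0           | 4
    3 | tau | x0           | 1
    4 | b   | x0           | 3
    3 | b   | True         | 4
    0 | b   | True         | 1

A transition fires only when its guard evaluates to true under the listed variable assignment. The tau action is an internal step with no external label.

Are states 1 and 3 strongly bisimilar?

Refine partition for ~:
  π0 = {{0,1,2,3,4}}
  π1 = {{0,3},{1},{2},{4}}
  π2 = {{0},{1},{2},{3},{4}}
Fixed point at round 3; 5 class(es).
1∈{1}, 3∈{3}

Answer: NOT BISIMILAR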